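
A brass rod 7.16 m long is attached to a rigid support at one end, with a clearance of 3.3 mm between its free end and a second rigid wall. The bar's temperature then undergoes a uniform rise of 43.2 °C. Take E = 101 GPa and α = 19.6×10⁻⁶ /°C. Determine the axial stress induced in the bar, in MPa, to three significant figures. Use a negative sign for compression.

-39.0 MPa

Free thermal expansion αLΔT = 19.6e-6 · 7160 · 43.2 = 6.063 mm.
The walls engage after the gap closes; constrained expansion = 6.063 − 3.3 = 2.763 mm.
The walls impose strain ε = −(2.763)/7160 = -3.8583e-04; σ = Eε = 101000 · -3.8583e-04 = -38.97 MPa.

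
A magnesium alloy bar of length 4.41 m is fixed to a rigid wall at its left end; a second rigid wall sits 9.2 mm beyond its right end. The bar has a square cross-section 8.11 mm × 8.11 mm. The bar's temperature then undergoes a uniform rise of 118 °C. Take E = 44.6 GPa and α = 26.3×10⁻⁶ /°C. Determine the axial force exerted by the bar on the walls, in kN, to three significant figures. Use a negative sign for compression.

Free thermal expansion αLΔT = 26.3e-6 · 4410 · 118 = 13.69 mm.
The walls engage after the gap closes; constrained expansion = 13.69 − 9.2 = 4.486 mm.
The walls impose strain ε = −(4.486)/4410 = -1.0172e-03; σ = Eε = 44600 · -1.0172e-03 = -45.37 MPa.
Wall reaction R = σ·A = -45.37·65.77 = -2984 N = -2.984 kN.

-2.98 kN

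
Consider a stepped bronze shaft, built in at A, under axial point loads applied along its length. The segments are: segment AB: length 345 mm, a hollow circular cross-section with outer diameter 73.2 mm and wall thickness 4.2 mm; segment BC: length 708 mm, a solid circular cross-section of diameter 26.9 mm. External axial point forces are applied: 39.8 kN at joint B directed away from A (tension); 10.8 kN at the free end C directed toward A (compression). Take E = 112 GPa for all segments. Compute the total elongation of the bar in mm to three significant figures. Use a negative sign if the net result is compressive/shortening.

-0.0220 mm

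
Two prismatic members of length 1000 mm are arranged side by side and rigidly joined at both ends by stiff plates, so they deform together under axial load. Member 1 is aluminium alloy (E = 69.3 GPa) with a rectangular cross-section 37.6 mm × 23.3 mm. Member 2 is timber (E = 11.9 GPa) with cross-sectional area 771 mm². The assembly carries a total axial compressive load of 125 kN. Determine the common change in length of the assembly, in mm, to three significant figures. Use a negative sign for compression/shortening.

A_1 = 876.1 mm².
Equal strain + equilibrium ⇒ each member carries load in proportion to AE: A₁E₁ = 60710000 N, A₂E₂ = 9175000 N, ΣAE = 69890000 N.
δ = PL/ΣAE = -125000·1000/69890000 = -1.789 mm.

-1.79 mm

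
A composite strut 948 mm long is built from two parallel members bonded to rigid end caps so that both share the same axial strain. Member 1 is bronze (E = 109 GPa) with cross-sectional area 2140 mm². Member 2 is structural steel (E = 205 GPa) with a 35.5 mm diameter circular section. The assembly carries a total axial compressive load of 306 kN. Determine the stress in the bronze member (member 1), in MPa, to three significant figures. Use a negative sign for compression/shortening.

-76.5 MPa

A_2 = 989.8 mm².
Equal strain + equilibrium ⇒ each member carries load in proportion to AE: A₁E₁ = 233300000 N, A₂E₂ = 202900000 N, ΣAE = 436200000 N.
σ₁ = P·E₁/ΣAE = -306000·109000/436200000 = -76.47 MPa.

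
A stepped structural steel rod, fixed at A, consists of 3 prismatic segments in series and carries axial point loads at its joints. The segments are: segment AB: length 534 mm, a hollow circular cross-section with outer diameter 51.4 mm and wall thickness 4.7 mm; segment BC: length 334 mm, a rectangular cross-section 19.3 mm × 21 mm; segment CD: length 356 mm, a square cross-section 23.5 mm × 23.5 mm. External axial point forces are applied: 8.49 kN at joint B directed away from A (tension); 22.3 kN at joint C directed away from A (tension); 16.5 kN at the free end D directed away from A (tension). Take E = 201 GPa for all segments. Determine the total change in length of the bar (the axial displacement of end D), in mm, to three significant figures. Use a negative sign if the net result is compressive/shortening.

0.394 mm

Internal axial forces (sectioning from the free end, tension +): N_CD = 16.5 kN, N_BC = 38.8 kN, N_AB = 47.29 kN.
A_AB = 689.5 mm².
A_BC = 405.3 mm².
A_CD = 552.2 mm².
δ_AB = 47290·534/(689.5·201000) = 0.1822 mm
δ_BC = 38800·334/(405.3·201000) = 0.1591 mm
δ_CD = 16500·356/(552.2·201000) = 0.05292 mm
δ = Σδ_i = 0.3942 mm.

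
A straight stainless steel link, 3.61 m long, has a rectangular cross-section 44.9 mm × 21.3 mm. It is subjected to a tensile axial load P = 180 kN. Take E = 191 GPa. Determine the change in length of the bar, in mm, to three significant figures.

A = 956.4 mm².
δ_mech = NL/(AE) = 180000·3610/(956.4·191000) = 3.557 mm.

3.56 mm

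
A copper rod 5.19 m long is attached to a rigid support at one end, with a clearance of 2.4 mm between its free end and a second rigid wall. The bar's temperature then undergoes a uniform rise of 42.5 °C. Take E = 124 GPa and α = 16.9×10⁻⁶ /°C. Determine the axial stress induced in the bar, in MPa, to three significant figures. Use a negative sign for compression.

-31.7 MPa

Free thermal expansion αLΔT = 16.9e-6 · 5190 · 42.5 = 3.728 mm.
The walls engage after the gap closes; constrained expansion = 3.728 − 2.4 = 1.328 mm.
The walls impose strain ε = −(1.328)/5190 = -2.5582e-04; σ = Eε = 124000 · -2.5582e-04 = -31.72 MPa.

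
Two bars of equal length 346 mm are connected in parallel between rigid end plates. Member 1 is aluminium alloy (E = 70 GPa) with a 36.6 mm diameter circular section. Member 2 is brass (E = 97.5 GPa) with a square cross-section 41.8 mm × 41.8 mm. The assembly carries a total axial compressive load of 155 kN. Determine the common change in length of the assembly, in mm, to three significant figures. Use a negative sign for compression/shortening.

-0.220 mm

A_1 = 1052 mm².
A_2 = 1747 mm².
Equal strain + equilibrium ⇒ each member carries load in proportion to AE: A₁E₁ = 73650000 N, A₂E₂ = 170400000 N, ΣAE = 244000000 N.
δ = PL/ΣAE = -155000·346/244000000 = -0.2198 mm.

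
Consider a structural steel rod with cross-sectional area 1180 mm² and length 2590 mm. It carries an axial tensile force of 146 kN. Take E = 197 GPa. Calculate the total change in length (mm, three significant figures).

1.63 mm

δ_mech = NL/(AE) = 146000·2590/(1180·197000) = 1.627 mm.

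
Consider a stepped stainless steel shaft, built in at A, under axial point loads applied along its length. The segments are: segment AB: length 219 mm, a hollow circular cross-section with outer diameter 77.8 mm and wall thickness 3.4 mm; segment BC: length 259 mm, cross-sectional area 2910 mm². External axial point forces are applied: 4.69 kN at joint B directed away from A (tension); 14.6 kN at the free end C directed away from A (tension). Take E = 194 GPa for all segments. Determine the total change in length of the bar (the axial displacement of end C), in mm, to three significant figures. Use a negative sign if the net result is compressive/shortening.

0.0341 mm

Internal axial forces (sectioning from the free end, tension +): N_BC = 14.6 kN, N_AB = 19.29 kN.
A_AB = 794.7 mm².
δ_AB = 19290·219/(794.7·194000) = 0.0274 mm
δ_BC = 14600·259/(2910·194000) = 0.006698 mm
δ = Σδ_i = 0.0341 mm.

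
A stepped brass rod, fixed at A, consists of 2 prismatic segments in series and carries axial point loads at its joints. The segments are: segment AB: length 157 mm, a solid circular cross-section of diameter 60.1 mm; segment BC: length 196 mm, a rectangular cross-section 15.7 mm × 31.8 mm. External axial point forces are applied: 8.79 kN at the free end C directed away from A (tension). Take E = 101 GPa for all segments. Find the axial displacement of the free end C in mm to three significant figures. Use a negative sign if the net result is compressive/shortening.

0.0390 mm

Internal axial forces (sectioning from the free end, tension +): N_BC = 8.79 kN, N_AB = 8.79 kN.
A_AB = 2837 mm².
A_BC = 499.3 mm².
δ_AB = 8790·157/(2837·101000) = 0.004816 mm
δ_BC = 8790·196/(499.3·101000) = 0.03417 mm
δ = Σδ_i = 0.03898 mm.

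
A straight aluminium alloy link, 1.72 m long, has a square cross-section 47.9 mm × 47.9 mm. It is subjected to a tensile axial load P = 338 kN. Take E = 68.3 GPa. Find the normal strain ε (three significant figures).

A = 2294 mm².
σ = N/A = 147.3 MPa; ε = σ/E = 147.3/68300 = 2.157e-03.

0.00216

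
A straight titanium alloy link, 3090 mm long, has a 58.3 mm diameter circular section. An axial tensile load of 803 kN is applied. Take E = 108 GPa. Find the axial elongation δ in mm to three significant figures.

8.61 mm

A = 2669 mm².
δ_mech = NL/(AE) = 803000·3090/(2669·108000) = 8.606 mm.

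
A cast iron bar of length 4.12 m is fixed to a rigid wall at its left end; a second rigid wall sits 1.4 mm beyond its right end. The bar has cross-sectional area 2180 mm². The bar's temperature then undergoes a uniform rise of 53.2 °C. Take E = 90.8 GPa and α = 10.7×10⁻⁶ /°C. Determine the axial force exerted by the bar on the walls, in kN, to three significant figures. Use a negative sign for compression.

-45.4 kN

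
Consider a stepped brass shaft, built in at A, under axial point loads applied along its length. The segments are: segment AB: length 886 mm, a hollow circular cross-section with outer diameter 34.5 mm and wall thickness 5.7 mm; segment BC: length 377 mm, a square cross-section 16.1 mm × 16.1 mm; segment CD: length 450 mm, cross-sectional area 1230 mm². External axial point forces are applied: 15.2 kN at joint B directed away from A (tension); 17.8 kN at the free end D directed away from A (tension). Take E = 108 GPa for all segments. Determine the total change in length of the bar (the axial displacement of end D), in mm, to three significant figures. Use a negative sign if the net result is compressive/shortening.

0.825 mm

Internal axial forces (sectioning from the free end, tension +): N_CD = 17.8 kN, N_BC = 17.8 kN, N_AB = 33 kN.
A_AB = 515.7 mm².
A_BC = 259.2 mm².
δ_AB = 33000·886/(515.7·108000) = 0.5249 mm
δ_BC = 17800·377/(259.2·108000) = 0.2397 mm
δ_CD = 17800·450/(1230·108000) = 0.0603 mm
δ = Σδ_i = 0.8249 mm.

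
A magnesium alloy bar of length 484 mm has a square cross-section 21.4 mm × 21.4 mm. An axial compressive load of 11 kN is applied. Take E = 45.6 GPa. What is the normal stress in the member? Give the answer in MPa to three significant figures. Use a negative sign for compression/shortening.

A = 458 mm².
σ = N/A = -11000/458 = -24.02 MPa.

-24.0 MPa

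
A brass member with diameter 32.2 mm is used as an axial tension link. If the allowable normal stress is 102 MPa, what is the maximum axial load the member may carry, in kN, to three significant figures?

83.1 kN

A = 814.3 mm².
P_max = σ_allow · A = 102 · 814.3 = 83060 N = 83.06 kN.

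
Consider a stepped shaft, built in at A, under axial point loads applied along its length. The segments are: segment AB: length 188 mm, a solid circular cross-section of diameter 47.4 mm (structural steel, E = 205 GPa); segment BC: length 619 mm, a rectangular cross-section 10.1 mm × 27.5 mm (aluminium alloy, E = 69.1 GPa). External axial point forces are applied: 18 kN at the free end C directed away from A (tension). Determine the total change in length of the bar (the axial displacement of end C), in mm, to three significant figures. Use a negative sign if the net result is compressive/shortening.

Internal axial forces (sectioning from the free end, tension +): N_BC = 18 kN, N_AB = 18 kN.
A_AB = 1765 mm².
A_BC = 277.8 mm².
δ_AB = 18000·188/(1765·205000) = 0.009355 mm
δ_BC = 18000·619/(277.8·69100) = 0.5805 mm
δ = Σδ_i = 0.5899 mm.

0.590 mm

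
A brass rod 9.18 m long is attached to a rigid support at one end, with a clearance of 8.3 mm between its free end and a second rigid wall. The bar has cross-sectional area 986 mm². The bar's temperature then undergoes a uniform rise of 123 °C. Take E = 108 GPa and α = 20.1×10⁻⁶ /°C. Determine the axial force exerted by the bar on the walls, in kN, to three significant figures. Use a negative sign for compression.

-167 kN

Free thermal expansion αLΔT = 20.1e-6 · 9180 · 123 = 22.7 mm.
The walls engage after the gap closes; constrained expansion = 22.7 − 8.3 = 14.4 mm.
The walls impose strain ε = −(14.4)/9180 = -1.5682e-03; σ = Eε = 108000 · -1.5682e-03 = -169.4 MPa.
Wall reaction R = σ·A = -169.4·986 = -167000 N = -167 kN.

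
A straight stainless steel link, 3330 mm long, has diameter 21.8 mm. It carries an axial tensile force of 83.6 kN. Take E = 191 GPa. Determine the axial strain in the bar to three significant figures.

0.00117

A = 373.3 mm².
σ = N/A = 224 MPa; ε = σ/E = 224/191000 = 1.173e-03.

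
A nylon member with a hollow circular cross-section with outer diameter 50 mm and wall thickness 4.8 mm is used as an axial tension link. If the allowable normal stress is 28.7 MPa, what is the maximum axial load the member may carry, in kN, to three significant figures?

19.6 kN

A = 681.6 mm².
P_max = σ_allow · A = 28.7 · 681.6 = 19560 N = 19.56 kN.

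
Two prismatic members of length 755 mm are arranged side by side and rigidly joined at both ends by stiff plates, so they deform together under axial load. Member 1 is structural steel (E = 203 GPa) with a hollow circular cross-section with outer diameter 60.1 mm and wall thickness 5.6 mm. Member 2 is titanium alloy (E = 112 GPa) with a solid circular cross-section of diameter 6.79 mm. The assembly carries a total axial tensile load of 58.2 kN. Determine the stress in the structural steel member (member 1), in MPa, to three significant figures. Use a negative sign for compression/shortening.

A_1 = 958.8 mm².
A_2 = 36.21 mm².
Equal strain + equilibrium ⇒ each member carries load in proportion to AE: A₁E₁ = 194600000 N, A₂E₂ = 4056000 N, ΣAE = 198700000 N.
σ₁ = P·E₁/ΣAE = 58200·203000/198700000 = 59.46 MPa.

59.5 MPa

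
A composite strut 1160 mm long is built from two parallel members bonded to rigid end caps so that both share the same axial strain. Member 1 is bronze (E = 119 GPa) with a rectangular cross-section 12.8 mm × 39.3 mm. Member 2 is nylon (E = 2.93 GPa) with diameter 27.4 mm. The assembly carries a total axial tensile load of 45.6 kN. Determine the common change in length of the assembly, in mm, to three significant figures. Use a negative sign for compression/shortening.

0.859 mm

A_1 = 503 mm².
A_2 = 589.6 mm².
Equal strain + equilibrium ⇒ each member carries load in proportion to AE: A₁E₁ = 59860000 N, A₂E₂ = 1728000 N, ΣAE = 61590000 N.
δ = PL/ΣAE = 45600·1160/61590000 = 0.8588 mm.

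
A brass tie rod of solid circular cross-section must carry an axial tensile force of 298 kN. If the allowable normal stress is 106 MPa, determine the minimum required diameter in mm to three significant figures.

Required area A ≥ P/σ_allow = 298000/106 = 2811 mm².
For a solid circular section, d ≥ √(4A/π) = 59.83 mm.

59.8 mm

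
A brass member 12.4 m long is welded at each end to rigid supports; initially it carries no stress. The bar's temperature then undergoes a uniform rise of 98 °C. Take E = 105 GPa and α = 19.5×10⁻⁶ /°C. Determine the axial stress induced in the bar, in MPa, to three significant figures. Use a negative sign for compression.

Free thermal expansion αLΔT = 19.5e-6 · 12400 · 98 = 23.7 mm.
The walls impose strain ε = −(23.7)/12400 = -1.9110e-03; σ = Eε = 105000 · -1.9110e-03 = -200.7 MPa.

-201 MPa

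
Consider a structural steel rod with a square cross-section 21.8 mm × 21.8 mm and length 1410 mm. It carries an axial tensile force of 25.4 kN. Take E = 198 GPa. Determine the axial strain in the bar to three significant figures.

A = 475.2 mm².
σ = N/A = 53.45 MPa; ε = σ/E = 53.45/198000 = 2.699e-04.

2.70e-04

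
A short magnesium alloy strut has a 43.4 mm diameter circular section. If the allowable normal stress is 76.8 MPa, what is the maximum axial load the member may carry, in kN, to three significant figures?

A = 1479 mm².
P_max = σ_allow · A = 76.8 · 1479 = 113600 N = 113.6 kN.

114 kN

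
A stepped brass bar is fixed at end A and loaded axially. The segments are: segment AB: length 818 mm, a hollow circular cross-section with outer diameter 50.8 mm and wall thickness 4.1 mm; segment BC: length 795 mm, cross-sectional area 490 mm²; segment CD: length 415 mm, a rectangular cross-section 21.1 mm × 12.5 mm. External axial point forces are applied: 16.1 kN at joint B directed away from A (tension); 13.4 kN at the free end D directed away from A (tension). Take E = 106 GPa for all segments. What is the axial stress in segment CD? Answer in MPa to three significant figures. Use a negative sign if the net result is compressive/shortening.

50.8 MPa

Internal axial forces (sectioning from the free end, tension +): N_CD = 13.4 kN, N_BC = 13.4 kN, N_AB = 29.5 kN.
A_CD = 263.8 mm².
σ_CD = N_CD/A_CD = 13400/263.8 = 50.81 MPa.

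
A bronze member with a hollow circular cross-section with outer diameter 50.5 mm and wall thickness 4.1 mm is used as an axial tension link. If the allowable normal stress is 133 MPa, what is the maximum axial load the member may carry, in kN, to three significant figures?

A = 597.7 mm².
P_max = σ_allow · A = 133 · 597.7 = 79490 N = 79.49 kN.

79.5 kN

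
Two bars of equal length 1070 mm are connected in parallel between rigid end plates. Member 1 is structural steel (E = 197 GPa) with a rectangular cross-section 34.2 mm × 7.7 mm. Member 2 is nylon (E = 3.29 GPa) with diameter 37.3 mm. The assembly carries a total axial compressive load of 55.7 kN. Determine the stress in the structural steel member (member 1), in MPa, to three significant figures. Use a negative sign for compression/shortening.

A_1 = 263.3 mm².
A_2 = 1093 mm².
Equal strain + equilibrium ⇒ each member carries load in proportion to AE: A₁E₁ = 51880000 N, A₂E₂ = 3595000 N, ΣAE = 55470000 N.
σ₁ = P·E₁/ΣAE = -55700·197000/55470000 = -197.8 MPa.

-198 MPa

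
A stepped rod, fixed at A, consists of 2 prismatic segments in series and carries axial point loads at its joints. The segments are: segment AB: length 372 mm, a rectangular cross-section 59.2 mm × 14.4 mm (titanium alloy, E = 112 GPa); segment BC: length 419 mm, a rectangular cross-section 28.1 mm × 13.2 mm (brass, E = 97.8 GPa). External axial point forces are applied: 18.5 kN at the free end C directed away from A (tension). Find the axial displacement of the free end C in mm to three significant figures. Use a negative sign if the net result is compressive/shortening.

Internal axial forces (sectioning from the free end, tension +): N_BC = 18.5 kN, N_AB = 18.5 kN.
A_AB = 852.5 mm².
A_BC = 370.9 mm².
δ_AB = 18500·372/(852.5·112000) = 0.07208 mm
δ_BC = 18500·419/(370.9·97800) = 0.2137 mm
δ = Σδ_i = 0.2858 mm.

0.286 mm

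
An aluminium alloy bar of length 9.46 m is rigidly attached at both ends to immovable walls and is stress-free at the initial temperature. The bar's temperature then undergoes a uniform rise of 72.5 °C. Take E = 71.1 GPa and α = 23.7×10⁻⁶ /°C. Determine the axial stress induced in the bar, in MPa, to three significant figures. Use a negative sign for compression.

Free thermal expansion αLΔT = 23.7e-6 · 9460 · 72.5 = 16.25 mm.
The walls impose strain ε = −(16.25)/9460 = -1.7182e-03; σ = Eε = 71100 · -1.7182e-03 = -122.2 MPa.

-122 MPa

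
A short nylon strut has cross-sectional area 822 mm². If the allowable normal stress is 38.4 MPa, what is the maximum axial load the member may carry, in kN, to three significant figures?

P_max = σ_allow · A = 38.4 · 822 = 31560 N = 31.56 kN.

31.6 kN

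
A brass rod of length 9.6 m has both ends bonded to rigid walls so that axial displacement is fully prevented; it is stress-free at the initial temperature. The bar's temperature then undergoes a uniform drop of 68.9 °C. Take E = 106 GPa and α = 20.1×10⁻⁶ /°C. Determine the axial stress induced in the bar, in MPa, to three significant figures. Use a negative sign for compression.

Free thermal expansion αLΔT = 20.1e-6 · 9600 · -68.9 = -13.29 mm.
The walls impose strain ε = −(-13.29)/9600 = 1.3849e-03; σ = Eε = 106000 · 1.3849e-03 = 146.8 MPa.

147 MPa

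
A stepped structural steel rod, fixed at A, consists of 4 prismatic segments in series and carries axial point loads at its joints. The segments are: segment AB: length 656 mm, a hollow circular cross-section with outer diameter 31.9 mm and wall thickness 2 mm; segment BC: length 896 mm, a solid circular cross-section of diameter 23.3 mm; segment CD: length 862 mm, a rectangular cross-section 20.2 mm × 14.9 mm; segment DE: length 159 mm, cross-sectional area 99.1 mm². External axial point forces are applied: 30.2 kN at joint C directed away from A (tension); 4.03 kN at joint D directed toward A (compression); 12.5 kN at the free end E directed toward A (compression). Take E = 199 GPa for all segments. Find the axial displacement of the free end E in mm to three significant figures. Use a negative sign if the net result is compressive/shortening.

Internal axial forces (sectioning from the free end, tension +): N_DE = -12.5 kN, N_CD = -16.53 kN, N_BC = 13.67 kN, N_AB = 13.67 kN.
A_AB = 187.9 mm².
A_BC = 426.4 mm².
A_CD = 301 mm².
δ_AB = 13670·656/(187.9·199000) = 0.2399 mm
δ_BC = 13670·896/(426.4·199000) = 0.1444 mm
δ_CD = -16530·862/(301·199000) = -0.2379 mm
δ_DE = -12500·159/(99.1·199000) = -0.1008 mm
δ = Σδ_i = 0.04554 mm.

0.0455 mm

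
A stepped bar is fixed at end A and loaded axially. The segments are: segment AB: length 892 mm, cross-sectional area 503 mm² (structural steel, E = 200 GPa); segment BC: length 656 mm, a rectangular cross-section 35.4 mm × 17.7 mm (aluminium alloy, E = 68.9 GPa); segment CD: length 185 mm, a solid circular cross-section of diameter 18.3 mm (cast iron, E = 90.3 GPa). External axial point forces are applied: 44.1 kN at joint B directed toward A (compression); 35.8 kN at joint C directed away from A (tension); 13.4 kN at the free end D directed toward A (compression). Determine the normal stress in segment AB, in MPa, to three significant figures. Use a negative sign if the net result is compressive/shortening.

-43.1 MPa

Internal axial forces (sectioning from the free end, tension +): N_CD = -13.4 kN, N_BC = 22.4 kN, N_AB = -21.7 kN.
σ_AB = N_AB/A_AB = -21700/503 = -43.14 MPa.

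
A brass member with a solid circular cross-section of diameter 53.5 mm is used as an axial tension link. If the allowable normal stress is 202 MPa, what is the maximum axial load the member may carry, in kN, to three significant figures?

454 kN

A = 2248 mm².
P_max = σ_allow · A = 202 · 2248 = 454100 N = 454.1 kN.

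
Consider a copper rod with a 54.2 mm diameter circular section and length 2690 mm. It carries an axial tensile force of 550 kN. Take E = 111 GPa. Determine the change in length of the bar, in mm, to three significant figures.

5.78 mm

A = 2307 mm².
δ_mech = NL/(AE) = 550000·2690/(2307·111000) = 5.777 mm.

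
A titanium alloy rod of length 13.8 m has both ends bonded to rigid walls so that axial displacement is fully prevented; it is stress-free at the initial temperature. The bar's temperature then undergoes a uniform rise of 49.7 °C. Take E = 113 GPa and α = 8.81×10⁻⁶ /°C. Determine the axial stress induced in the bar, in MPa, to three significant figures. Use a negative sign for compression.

Free thermal expansion αLΔT = 8.81e-6 · 13800 · 49.7 = 6.042 mm.
The walls impose strain ε = −(6.042)/13800 = -4.3786e-04; σ = Eε = 113000 · -4.3786e-04 = -49.48 MPa.

-49.5 MPa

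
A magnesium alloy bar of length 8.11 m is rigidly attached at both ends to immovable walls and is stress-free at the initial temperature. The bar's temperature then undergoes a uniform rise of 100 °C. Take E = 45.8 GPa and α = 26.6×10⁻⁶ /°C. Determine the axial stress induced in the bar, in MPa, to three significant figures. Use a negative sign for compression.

Free thermal expansion αLΔT = 26.6e-6 · 8110 · 100 = 21.57 mm.
The walls impose strain ε = −(21.57)/8110 = -2.6600e-03; σ = Eε = 45800 · -2.6600e-03 = -121.8 MPa.

-122 MPa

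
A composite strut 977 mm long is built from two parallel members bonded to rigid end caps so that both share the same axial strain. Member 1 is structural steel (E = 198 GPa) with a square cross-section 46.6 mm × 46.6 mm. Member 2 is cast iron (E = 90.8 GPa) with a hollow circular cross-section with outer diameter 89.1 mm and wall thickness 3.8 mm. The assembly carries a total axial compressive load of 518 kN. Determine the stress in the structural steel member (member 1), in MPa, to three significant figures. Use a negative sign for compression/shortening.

-196 MPa

A_1 = 2172 mm².
A_2 = 1018 mm².
Equal strain + equilibrium ⇒ each member carries load in proportion to AE: A₁E₁ = 430000000 N, A₂E₂ = 92460000 N, ΣAE = 522400000 N.
σ₁ = P·E₁/ΣAE = -518000·198000/522400000 = -196.3 MPa.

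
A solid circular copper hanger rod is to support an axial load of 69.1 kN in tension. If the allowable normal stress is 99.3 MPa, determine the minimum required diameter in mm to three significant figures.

Required area A ≥ P/σ_allow = 69100/99.3 = 695.9 mm².
For a solid circular section, d ≥ √(4A/π) = 29.77 mm.

29.8 mm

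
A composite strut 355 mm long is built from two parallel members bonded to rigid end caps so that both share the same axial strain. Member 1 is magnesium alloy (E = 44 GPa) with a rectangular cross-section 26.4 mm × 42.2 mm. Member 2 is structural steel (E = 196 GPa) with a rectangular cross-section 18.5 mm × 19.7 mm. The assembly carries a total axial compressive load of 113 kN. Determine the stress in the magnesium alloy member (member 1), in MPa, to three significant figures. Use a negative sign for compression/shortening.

-41.3 MPa

A_1 = 1114 mm².
A_2 = 364.4 mm².
Equal strain + equilibrium ⇒ each member carries load in proportion to AE: A₁E₁ = 49020000 N, A₂E₂ = 71430000 N, ΣAE = 120500000 N.
σ₁ = P·E₁/ΣAE = -113000·44000/120500000 = -41.28 MPa.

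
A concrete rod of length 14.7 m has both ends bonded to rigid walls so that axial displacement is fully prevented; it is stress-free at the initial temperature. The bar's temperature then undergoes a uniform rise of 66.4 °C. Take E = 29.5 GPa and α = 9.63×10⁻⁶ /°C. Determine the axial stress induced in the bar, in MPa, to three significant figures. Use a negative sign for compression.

Free thermal expansion αLΔT = 9.63e-6 · 14700 · 66.4 = 9.4 mm.
The walls impose strain ε = −(9.4)/14700 = -6.3943e-04; σ = Eε = 29500 · -6.3943e-04 = -18.86 MPa.

-18.9 MPa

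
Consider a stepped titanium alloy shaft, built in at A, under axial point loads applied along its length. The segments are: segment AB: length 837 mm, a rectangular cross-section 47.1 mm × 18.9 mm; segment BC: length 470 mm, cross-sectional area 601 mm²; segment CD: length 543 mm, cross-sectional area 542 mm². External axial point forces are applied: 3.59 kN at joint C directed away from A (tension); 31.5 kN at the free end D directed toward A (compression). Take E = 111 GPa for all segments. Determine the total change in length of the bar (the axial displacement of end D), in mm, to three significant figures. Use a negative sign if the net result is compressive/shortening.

Internal axial forces (sectioning from the free end, tension +): N_CD = -31.5 kN, N_BC = -27.91 kN, N_AB = -27.91 kN.
A_AB = 890.2 mm².
δ_AB = -27910·837/(890.2·111000) = -0.2364 mm
δ_BC = -27910·470/(601·111000) = -0.1966 mm
δ_CD = -31500·543/(542·111000) = -0.2843 mm
δ = Σδ_i = -0.7174 mm.

-0.717 mm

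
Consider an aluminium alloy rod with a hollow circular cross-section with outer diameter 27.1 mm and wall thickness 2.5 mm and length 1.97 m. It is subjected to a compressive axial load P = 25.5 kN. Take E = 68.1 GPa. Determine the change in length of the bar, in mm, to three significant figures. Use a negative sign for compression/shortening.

-3.82 mm

A = 193.2 mm².
δ_mech = NL/(AE) = -25500·1970/(193.2·68100) = -3.818 mm.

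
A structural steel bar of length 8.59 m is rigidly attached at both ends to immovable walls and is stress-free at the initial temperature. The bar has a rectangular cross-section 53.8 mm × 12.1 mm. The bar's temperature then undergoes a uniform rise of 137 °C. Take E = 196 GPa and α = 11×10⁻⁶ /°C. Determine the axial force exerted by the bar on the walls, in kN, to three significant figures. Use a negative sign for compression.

-192 kN

Free thermal expansion αLΔT = 11e-6 · 8590 · 137 = 12.95 mm.
The walls impose strain ε = −(12.95)/8590 = -1.5070e-03; σ = Eε = 196000 · -1.5070e-03 = -295.4 MPa.
Wall reaction R = σ·A = -295.4·651 = -192300 N = -192.3 kN.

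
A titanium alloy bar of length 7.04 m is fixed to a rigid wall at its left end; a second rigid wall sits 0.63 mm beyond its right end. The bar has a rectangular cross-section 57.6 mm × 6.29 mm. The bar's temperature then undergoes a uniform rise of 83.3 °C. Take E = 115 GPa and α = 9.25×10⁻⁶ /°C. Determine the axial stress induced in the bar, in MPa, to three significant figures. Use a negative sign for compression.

-78.3 MPa

Free thermal expansion αLΔT = 9.25e-6 · 7040 · 83.3 = 5.424 mm.
The walls engage after the gap closes; constrained expansion = 5.424 − 0.63 = 4.794 mm.
The walls impose strain ε = −(4.794)/7040 = -6.8104e-04; σ = Eε = 115000 · -6.8104e-04 = -78.32 MPa.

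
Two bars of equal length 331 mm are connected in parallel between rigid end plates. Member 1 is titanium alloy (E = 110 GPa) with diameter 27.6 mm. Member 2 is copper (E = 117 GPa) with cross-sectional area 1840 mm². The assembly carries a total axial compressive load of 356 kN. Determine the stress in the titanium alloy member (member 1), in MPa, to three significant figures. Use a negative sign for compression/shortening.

-139 MPa

A_1 = 598.3 mm².
Equal strain + equilibrium ⇒ each member carries load in proportion to AE: A₁E₁ = 65810000 N, A₂E₂ = 215300000 N, ΣAE = 281100000 N.
σ₁ = P·E₁/ΣAE = -356000·110000/281100000 = -139.3 MPa.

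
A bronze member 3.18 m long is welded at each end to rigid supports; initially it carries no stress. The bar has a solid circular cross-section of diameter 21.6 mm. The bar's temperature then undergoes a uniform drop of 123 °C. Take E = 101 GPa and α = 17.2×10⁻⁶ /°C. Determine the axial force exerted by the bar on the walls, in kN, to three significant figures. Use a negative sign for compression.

78.3 kN

Free thermal expansion αLΔT = 17.2e-6 · 3180 · -123 = -6.728 mm.
The walls impose strain ε = −(-6.728)/3180 = 2.1156e-03; σ = Eε = 101000 · 2.1156e-03 = 213.7 MPa.
Wall reaction R = σ·A = 213.7·366.4 = 78300 N = 78.3 kN.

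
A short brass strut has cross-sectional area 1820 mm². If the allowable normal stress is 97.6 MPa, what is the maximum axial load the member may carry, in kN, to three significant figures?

178 kN

P_max = σ_allow · A = 97.6 · 1820 = 177600 N = 177.6 kN.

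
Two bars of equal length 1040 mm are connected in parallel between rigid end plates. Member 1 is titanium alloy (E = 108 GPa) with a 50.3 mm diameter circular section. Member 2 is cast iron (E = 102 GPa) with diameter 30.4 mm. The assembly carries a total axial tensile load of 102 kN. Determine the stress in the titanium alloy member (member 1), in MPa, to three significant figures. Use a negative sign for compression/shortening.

A_1 = 1987 mm².
A_2 = 725.8 mm².
Equal strain + equilibrium ⇒ each member carries load in proportion to AE: A₁E₁ = 214600000 N, A₂E₂ = 74040000 N, ΣAE = 288600000 N.
σ₁ = P·E₁/ΣAE = 102000·108000/288600000 = 38.16 MPa.

38.2 MPa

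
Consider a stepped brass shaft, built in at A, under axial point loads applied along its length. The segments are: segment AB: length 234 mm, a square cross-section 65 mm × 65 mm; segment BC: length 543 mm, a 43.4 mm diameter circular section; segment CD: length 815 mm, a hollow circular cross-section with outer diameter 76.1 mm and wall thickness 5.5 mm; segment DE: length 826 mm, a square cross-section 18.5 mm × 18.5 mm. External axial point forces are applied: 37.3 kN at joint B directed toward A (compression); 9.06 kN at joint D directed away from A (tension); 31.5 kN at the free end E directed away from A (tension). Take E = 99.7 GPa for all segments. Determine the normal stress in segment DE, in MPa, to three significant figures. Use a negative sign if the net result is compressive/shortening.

92.0 MPa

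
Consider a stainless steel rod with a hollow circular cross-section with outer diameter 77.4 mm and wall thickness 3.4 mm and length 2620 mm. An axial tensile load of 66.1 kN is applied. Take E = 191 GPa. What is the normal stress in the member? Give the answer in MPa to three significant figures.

A = 790.4 mm².
σ = N/A = 66100/790.4 = 83.63 MPa.

83.6 MPa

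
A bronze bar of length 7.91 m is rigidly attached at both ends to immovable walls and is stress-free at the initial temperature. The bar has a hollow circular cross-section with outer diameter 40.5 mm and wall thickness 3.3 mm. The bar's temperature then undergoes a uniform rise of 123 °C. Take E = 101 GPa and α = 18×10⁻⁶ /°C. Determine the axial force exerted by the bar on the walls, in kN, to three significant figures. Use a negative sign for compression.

Free thermal expansion αLΔT = 18e-6 · 7910 · 123 = 17.51 mm.
The walls impose strain ε = −(17.51)/7910 = -2.2140e-03; σ = Eε = 101000 · -2.2140e-03 = -223.6 MPa.
Wall reaction R = σ·A = -223.6·385.7 = -86240 N = -86.24 kN.

-86.2 kN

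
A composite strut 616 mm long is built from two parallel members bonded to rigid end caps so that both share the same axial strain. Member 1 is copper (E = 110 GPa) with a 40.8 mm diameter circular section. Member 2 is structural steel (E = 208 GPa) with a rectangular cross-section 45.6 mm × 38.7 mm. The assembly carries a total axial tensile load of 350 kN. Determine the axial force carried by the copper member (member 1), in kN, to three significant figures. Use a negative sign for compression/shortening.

98.5 kN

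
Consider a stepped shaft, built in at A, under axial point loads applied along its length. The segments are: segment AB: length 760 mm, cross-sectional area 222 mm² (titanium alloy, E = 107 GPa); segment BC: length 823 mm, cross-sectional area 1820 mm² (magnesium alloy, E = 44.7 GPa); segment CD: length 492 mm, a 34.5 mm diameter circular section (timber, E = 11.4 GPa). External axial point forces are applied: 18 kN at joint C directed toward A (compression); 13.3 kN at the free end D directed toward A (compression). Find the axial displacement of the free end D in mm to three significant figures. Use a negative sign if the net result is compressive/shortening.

Internal axial forces (sectioning from the free end, tension +): N_CD = -13.3 kN, N_BC = -31.3 kN, N_AB = -31.3 kN.
A_CD = 934.8 mm².
δ_AB = -31300·760/(222·107000) = -1.001 mm
δ_BC = -31300·823/(1820·44700) = -0.3166 mm
δ_CD = -13300·492/(934.8·11400) = -0.614 mm
δ = Σδ_i = -1.932 mm.

-1.93 mm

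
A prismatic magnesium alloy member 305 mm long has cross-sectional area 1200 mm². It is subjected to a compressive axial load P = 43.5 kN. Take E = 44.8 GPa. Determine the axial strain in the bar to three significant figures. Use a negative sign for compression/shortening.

σ = N/A = -36.25 MPa; ε = σ/E = -36.25/44800 = -8.092e-04.

-8.09e-04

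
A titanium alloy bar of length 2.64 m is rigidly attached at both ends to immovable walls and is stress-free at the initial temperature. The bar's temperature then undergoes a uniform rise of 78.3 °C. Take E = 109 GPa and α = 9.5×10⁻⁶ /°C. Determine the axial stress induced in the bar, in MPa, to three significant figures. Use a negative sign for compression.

-81.1 MPa

Free thermal expansion αLΔT = 9.5e-6 · 2640 · 78.3 = 1.964 mm.
The walls impose strain ε = −(1.964)/2640 = -7.4385e-04; σ = Eε = 109000 · -7.4385e-04 = -81.08 MPa.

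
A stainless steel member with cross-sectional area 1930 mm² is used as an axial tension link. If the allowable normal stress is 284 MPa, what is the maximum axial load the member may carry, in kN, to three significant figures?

548 kN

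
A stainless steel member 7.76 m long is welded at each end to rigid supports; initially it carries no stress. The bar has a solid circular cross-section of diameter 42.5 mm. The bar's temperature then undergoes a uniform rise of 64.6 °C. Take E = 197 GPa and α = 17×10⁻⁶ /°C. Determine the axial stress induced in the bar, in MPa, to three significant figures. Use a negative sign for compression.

Free thermal expansion αLΔT = 17e-6 · 7760 · 64.6 = 8.522 mm.
The walls impose strain ε = −(8.522)/7760 = -1.0982e-03; σ = Eε = 197000 · -1.0982e-03 = -216.3 MPa.

-216 MPa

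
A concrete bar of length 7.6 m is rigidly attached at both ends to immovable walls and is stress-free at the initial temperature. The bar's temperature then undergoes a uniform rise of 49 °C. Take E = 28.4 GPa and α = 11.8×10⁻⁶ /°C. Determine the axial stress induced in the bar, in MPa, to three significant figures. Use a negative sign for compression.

-16.4 MPa

Free thermal expansion αLΔT = 11.8e-6 · 7600 · 49 = 4.394 mm.
The walls impose strain ε = −(4.394)/7600 = -5.7820e-04; σ = Eε = 28400 · -5.7820e-04 = -16.42 MPa.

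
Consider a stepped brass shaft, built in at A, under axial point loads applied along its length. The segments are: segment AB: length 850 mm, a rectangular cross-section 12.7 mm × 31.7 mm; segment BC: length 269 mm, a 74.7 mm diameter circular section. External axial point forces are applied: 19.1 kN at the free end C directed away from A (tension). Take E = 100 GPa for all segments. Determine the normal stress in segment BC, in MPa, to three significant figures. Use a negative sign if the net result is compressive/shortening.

4.36 MPa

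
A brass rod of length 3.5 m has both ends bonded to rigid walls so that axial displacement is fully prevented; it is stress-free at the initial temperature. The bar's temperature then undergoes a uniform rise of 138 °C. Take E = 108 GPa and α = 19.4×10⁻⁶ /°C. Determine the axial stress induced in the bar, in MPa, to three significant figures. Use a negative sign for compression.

Free thermal expansion αLΔT = 19.4e-6 · 3500 · 138 = 9.37 mm.
The walls impose strain ε = −(9.37)/3500 = -2.6772e-03; σ = Eε = 108000 · -2.6772e-03 = -289.1 MPa.

-289 MPa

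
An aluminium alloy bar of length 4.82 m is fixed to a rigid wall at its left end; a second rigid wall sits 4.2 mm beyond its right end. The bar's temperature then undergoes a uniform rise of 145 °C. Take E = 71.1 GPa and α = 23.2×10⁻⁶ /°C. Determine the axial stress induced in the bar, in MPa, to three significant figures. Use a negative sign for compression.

-177 MPa

Free thermal expansion αLΔT = 23.2e-6 · 4820 · 145 = 16.21 mm.
The walls engage after the gap closes; constrained expansion = 16.21 − 4.2 = 12.01 mm.
The walls impose strain ε = −(12.01)/4820 = -2.4926e-03; σ = Eε = 71100 · -2.4926e-03 = -177.2 MPa.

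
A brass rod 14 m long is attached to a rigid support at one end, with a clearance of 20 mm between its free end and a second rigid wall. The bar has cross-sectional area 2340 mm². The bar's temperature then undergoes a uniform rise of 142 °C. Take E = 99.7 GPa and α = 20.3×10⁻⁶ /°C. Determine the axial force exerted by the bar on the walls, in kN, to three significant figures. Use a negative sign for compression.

-339 kN

Free thermal expansion αLΔT = 20.3e-6 · 14000 · 142 = 40.36 mm.
The walls engage after the gap closes; constrained expansion = 40.36 − 20 = 20.36 mm.
The walls impose strain ε = −(20.36)/14000 = -1.4540e-03; σ = Eε = 99700 · -1.4540e-03 = -145 MPa.
Wall reaction R = σ·A = -145·2340 = -339200 N = -339.2 kN.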